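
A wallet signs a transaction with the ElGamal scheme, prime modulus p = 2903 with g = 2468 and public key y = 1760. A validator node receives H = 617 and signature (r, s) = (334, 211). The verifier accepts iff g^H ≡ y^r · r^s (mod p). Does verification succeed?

Left side g^H mod p:
2468^2 = 6091024 ≡ 530
2468^4 ≡ 530^2 = 280900 ≡ 2212
2468^8 ≡ 2212^2 = 4892944 ≡ 1389
2468^16 ≡ 1389^2 = 1929321 ≡ 1729
2468^32 ≡ 1729^2 = 2989441 ≡ 2254
2468^64 ≡ 2254^2 = 5080516 ≡ 266
2468^128 ≡ 266^2 = 70756 ≡ 1084
2468^256 ≡ 1084^2 = 1175056 ≡ 2244
2468^512 ≡ 2244^2 = 5035536 ≡ 1734
617 = 512 + 64 + 32 + 8 + 1, so 2468^617 ≡ 1734·266·2254·1389·2468 ≡ 1680 (mod 2903)
Right side y^r · r^s mod p:
1760^2 = 3097600 ≡ 99
1760^4 ≡ 99^2 = 9801 ≡ 1092
1760^8 ≡ 1092^2 = 1192464 ≡ 2234
1760^16 ≡ 2234^2 = 4990756 ≡ 499
1760^32 ≡ 499^2 = 249001 ≡ 2246
1760^64 ≡ 2246^2 = 5044516 ≡ 2005
1760^128 ≡ 2005^2 = 4020025 ≡ 2273
1760^256 ≡ 2273^2 = 5166529 ≡ 2092
334 = 256 + 64 + 8 + 4 + 2, so 1760^334 ≡ 2092·2005·2234·1092·99 ≡ 573 (mod 2903)
334^2 = 111556 ≡ 1242
334^4 ≡ 1242^2 = 1542564 ≡ 1071
334^8 ≡ 1071^2 = 1147041 ≡ 356
334^16 ≡ 356^2 = 126736 ≡ 1907
334^32 ≡ 1907^2 = 3636649 ≡ 2093
334^64 ≡ 2093^2 = 4380649 ≡ 22
334^128 ≡ 22^2 = 484
211 = 128 + 64 + 16 + 2 + 1, so 334^211 ≡ 484·22·1907·1242·334 ≡ 1918 (mod 2903)
573·1918 = 1099014 ≡ 1680 (mod 2903)
1680 ≡ 1680 (mod 2903), so the signature is genuine.

passes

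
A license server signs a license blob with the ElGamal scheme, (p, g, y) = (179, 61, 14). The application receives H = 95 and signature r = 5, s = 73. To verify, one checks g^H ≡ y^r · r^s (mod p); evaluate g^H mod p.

61^95 mod 179 = 81

81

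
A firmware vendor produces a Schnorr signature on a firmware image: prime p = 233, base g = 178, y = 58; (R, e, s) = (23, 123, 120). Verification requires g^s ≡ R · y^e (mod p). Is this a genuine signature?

forged

g^s mod p:
178^2 = 31684 ≡ 229
178^4 ≡ 229^2 = 52441 ≡ 16
178^8 ≡ 16^2 = 256 ≡ 23
178^16 ≡ 23^2 = 529 ≡ 63
178^32 ≡ 63^2 = 3969 ≡ 8
178^64 ≡ 8^2 = 64
120 = 64 + 32 + 16 + 8, so 178^120 ≡ 64·8·63·23 ≡ 16 (mod 233)
R · y^e mod p:
58^2 = 3364 ≡ 102
58^4 ≡ 102^2 = 10404 ≡ 152
58^8 ≡ 152^2 = 23104 ≡ 37
58^16 ≡ 37^2 = 1369 ≡ 204
58^32 ≡ 204^2 = 41616 ≡ 142
58^64 ≡ 142^2 = 20164 ≡ 126
123 = 64 + 32 + 16 + 8 + 2 + 1, so 58^123 ≡ 126·142·204·37·102·58 ≡ 85 (mod 233)
23·85 = 1955 ≡ 91 (mod 233)
16 ≠ 91; the check fails.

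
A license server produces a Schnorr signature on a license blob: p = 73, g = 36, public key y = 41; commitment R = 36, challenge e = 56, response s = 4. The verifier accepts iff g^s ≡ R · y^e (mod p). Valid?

no

g^s mod p:
Squares mod 73: 36^1≡36, 36^2≡55, 36^4≡32
36^4 ≡ 32 (mod 73)
R · y^e mod p:
Squares mod 73: 41^1≡41, 41^2≡2, 41^4≡4, 41^8≡16, 41^16≡37, 41^32≡55
56 = 32 + 16 + 8, so 41^56 ≡ 55·37·16 ≡ 2 (mod 73)
36·2 = 72 ≡ 72 (mod 73)
32 ≠ 72; the check fails.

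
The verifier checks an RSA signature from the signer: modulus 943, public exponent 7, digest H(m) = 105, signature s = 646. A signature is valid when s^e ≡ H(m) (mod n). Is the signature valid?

valid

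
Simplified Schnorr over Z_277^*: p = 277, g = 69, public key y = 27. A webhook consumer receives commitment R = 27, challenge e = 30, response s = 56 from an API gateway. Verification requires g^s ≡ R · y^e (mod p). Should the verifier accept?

accept

g^s mod p:
69^2 = 4761 ≡ 52
69^4 ≡ 52^2 = 2704 ≡ 211
69^8 ≡ 211^2 = 44521 ≡ 201
69^16 ≡ 201^2 = 40401 ≡ 236
69^32 ≡ 236^2 = 55696 ≡ 19
56 = 32 + 16 + 8, so 69^56 ≡ 19·236·201 ≡ 203 (mod 277)
R · y^e mod p:
27^2 = 729 ≡ 175
27^4 ≡ 175^2 = 30625 ≡ 155
27^8 ≡ 155^2 = 24025 ≡ 203
27^16 ≡ 203^2 = 41209 ≡ 213
30 = 16 + 8 + 4 + 2, so 27^30 ≡ 213·203·155·175 ≡ 264 (mod 277)
27·264 = 7128 ≡ 203 (mod 277)
203 ≡ 203 (mod 277); signature holds.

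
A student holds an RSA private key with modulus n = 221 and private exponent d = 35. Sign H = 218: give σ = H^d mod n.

Squares mod 221: H^1≡218, H^2≡9, H^4≡81, H^8≡152, H^16≡120, H^32≡35
35 = 32 + 2 + 1, so H^35 ≡ 35·9·218 ≡ 160 (mod 221)

160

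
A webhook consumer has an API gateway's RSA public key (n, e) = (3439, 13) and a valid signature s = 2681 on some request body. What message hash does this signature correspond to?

1865

s^2 ≡ 2681^2 = 7187761 ≡ 251
s^4 ≡ 251^2 = 63001 ≡ 1099
s^8 ≡ 1099^2 = 1207801 ≡ 712
13 = 8 + 4 + 1, so s^13 ≡ 712·1099·2681 ≡ 1865 (mod 3439)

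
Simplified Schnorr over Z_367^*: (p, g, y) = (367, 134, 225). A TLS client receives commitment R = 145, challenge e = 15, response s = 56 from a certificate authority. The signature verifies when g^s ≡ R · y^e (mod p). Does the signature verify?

g^s mod p:
134^2 = 17956 ≡ 340
134^4 ≡ 340^2 = 115600 ≡ 362
134^8 ≡ 362^2 = 131044 ≡ 25
134^16 ≡ 25^2 = 625 ≡ 258
134^32 ≡ 258^2 = 66564 ≡ 137
56 = 32 + 16 + 8, so 134^56 ≡ 137·258·25 ≡ 281 (mod 367)
R · y^e mod p:
225^2 = 50625 ≡ 346
225^4 ≡ 346^2 = 119716 ≡ 74
225^8 ≡ 74^2 = 5476 ≡ 338
15 = 8 + 4 + 2 + 1, so 225^15 ≡ 338·74·346·225 ≡ 7 (mod 367)
145·7 = 1015 ≡ 281 (mod 367)
281 ≡ 281 (mod 367); signature holds.

verifies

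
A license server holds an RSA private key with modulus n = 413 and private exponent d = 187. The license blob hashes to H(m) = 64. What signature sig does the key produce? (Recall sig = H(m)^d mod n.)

(H(m))^2 ≡ 64^2 = 4096 ≡ 379
(H(m))^4 ≡ 379^2 = 143641 ≡ 330
(H(m))^8 ≡ 330^2 = 108900 ≡ 281
(H(m))^16 ≡ 281^2 = 78961 ≡ 78
(H(m))^32 ≡ 78^2 = 6084 ≡ 302
(H(m))^64 ≡ 302^2 = 91204 ≡ 344
(H(m))^128 ≡ 344^2 = 118336 ≡ 218
187 = 128 + 32 + 16 + 8 + 2 + 1, so (H(m))^187 ≡ 218·302·78·281·379·64 ≡ 323 (mod 413)

323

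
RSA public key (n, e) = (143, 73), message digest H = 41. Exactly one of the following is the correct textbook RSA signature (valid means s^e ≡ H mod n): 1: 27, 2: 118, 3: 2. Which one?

3

Candidate 1: Squares mod 143: 27^1≡27, 27^2≡14, 27^4≡53, 27^8≡92, 27^16≡27, 27^32≡14, 27^64≡53; 73 = 64 + 8 + 1, so 27^73 ≡ 53·92·27 ≡ 92 (mod 143)
Candidate 2: Squares mod 143: 118^1≡118, 118^2≡53, 118^4≡92, 118^8≡27, 118^16≡14, 118^32≡53, 118^64≡92; 73 = 64 + 8 + 1, so 118^73 ≡ 92·27·118 ≡ 105 (mod 143)
Candidate 3: Squares mod 143: 2^1≡2, 2^2≡4, 2^4≡16, 2^8≡113, 2^16≡42, 2^32≡48, 2^64≡16; 73 = 64 + 8 + 1, so 2^73 ≡ 16·113·2 ≡ 41 (mod 143)
  → matches H = 41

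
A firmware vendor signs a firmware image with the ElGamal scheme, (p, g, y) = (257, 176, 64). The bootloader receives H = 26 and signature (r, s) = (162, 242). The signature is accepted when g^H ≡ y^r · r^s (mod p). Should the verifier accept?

accept

Left side g^H mod p:
Squares mod 257: 176^1≡176, 176^2≡136, 176^4≡249, 176^8≡64, 176^16≡241
26 = 16 + 8 + 2, so 176^26 ≡ 241·64·136 ≡ 30 (mod 257)
Right side y^r · r^s mod p:
Squares mod 257: 64^1≡64, 64^2≡241, 64^4≡256, 64^8≡1, 64^16≡1, 64^32≡1, 64^64≡1, 64^128≡1
162 = 128 + 32 + 2, so 64^162 ≡ 1·1·241 ≡ 241 (mod 257)
Squares mod 257: 162^1≡162, 162^2≡30, 162^4≡129, 162^8≡193, 162^16≡241, 162^32≡256, 162^64≡1, 162^128≡1
242 = 128 + 64 + 32 + 16 + 2, so 162^242 ≡ 1·1·256·241·30 ≡ 223 (mod 257)
241·223 = 53743 ≡ 30 (mod 257)
30 ≡ 30 (mod 257), so the signature is genuine.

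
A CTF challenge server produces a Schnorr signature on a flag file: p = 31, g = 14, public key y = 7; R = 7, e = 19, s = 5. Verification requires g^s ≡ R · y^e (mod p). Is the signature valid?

valid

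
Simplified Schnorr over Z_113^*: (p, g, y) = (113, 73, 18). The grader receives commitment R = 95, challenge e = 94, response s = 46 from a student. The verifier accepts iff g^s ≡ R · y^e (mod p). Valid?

no

g^s mod p:
73^2 = 5329 ≡ 18
73^4 ≡ 18^2 = 324 ≡ 98
73^8 ≡ 98^2 = 9604 ≡ 112
73^16 ≡ 112^2 = 12544 ≡ 1
73^32 ≡ 1^2 = 1
46 = 32 + 8 + 4 + 2, so 73^46 ≡ 1·112·98·18 ≡ 44 (mod 113)
R · y^e mod p:
18^2 = 324 ≡ 98
18^4 ≡ 98^2 = 9604 ≡ 112
18^8 ≡ 112^2 = 12544 ≡ 1
18^16 ≡ 1^2 = 1
18^32 ≡ 1^2 = 1
18^64 ≡ 1^2 = 1
94 = 64 + 16 + 8 + 4 + 2, so 18^94 ≡ 1·1·1·112·98 ≡ 15 (mod 113)
95·15 = 1425 ≡ 69 (mod 113)
44 ≠ 69; the check fails.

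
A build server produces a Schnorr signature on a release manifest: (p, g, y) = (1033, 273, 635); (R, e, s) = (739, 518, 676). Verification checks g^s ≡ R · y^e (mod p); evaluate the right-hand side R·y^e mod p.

37

635^2 = 403225 ≡ 355
635^4 ≡ 355^2 = 126025 ≡ 1032
635^8 ≡ 1032^2 = 1065024 ≡ 1
635^16 ≡ 1^2 = 1
635^32 ≡ 1^2 = 1
635^64 ≡ 1^2 = 1
635^128 ≡ 1^2 = 1
635^256 ≡ 1^2 = 1
635^512 ≡ 1^2 = 1
518 = 512 + 4 + 2, so 635^518 ≡ 1·1032·355 ≡ 678 (mod 1033)
R · y^e ≡ 739·678 = 501042 ≡ 37 (mod 1033)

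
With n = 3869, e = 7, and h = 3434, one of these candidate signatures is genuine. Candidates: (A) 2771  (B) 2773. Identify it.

Candidate A: Squares mod 3869: 2771^1≡2771, 2771^2≡2345, 2771^4≡1176; 7 = 4 + 2 + 1, so 2771^7 ≡ 1176·2345·2771 ≡ 3434 (mod 3869)
  → matches h = 3434
Candidate B: Squares mod 3869: 2773^1≡2773, 2773^2≡1826, 2773^4≡3067; 7 = 4 + 2 + 1, so 2773^7 ≡ 3067·1826·2773 ≡ 218 (mod 3869)

A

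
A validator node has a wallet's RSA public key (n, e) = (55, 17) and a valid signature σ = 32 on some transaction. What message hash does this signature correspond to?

32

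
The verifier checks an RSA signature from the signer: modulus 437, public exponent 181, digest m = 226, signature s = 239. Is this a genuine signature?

forged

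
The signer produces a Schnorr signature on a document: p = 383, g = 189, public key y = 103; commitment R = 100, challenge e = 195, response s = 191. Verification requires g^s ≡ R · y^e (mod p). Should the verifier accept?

accept

g^s mod p:
Squares mod 383: 189^1≡189, 189^2≡102, 189^4≡63, 189^8≡139, 189^16≡171, 189^32≡133, 189^64≡71, 189^128≡62
191 = 128 + 32 + 16 + 8 + 4 + 2 + 1, so 189^191 ≡ 62·133·171·139·63·102·189 ≡ 1 (mod 383)
R · y^e mod p:
Squares mod 383: 103^1≡103, 103^2≡268, 103^4≡203, 103^8≡228, 103^16≡279, 103^32≡92, 103^64≡38, 103^128≡295
195 = 128 + 64 + 2 + 1, so 103^195 ≡ 295·38·268·103 ≡ 203 (mod 383)
100·203 = 20300 ≡ 1 (mod 383)
1 ≡ 1 (mod 383); signature holds.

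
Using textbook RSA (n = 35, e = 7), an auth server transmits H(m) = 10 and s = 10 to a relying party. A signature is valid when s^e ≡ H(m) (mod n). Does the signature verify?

verifies

s^2 ≡ 10^2 = 100 ≡ 30
s^4 ≡ 30^2 = 900 ≡ 25
7 = 4 + 2 + 1, so s^7 ≡ 25·30·10 ≡ 10 (mod 35)
s^7 mod 35 = 10 matches H(m).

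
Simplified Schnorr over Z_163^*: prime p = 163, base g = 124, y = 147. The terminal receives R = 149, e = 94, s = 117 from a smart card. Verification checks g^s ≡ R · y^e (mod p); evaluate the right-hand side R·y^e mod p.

147^2 = 21609 ≡ 93
147^4 ≡ 93^2 = 8649 ≡ 10
147^8 ≡ 10^2 = 100
147^16 ≡ 100^2 = 10000 ≡ 57
147^32 ≡ 57^2 = 3249 ≡ 152
147^64 ≡ 152^2 = 23104 ≡ 121
94 = 64 + 16 + 8 + 4 + 2, so 147^94 ≡ 121·57·100·10·93 ≡ 26 (mod 163)
R · y^e ≡ 149·26 = 3874 ≡ 125 (mod 163)

125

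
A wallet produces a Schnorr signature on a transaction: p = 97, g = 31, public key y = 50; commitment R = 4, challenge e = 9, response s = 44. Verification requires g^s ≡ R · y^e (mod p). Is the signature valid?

g^s mod p:
31^44 mod 97 = 6
R · y^e mod p:
50^9 mod 97 = 50
4·50 = 200 ≡ 6 (mod 97)
6 ≡ 6 (mod 97); signature holds.

valid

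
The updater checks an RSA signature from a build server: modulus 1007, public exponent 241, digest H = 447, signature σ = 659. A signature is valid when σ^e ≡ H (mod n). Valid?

yes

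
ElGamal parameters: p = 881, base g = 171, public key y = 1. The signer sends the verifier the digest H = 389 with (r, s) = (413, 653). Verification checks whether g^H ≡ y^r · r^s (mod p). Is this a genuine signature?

Left side g^H mod p:
171^2 = 29241 ≡ 168
171^4 ≡ 168^2 = 28224 ≡ 32
171^8 ≡ 32^2 = 1024 ≡ 143
171^16 ≡ 143^2 = 20449 ≡ 186
171^32 ≡ 186^2 = 34596 ≡ 237
171^64 ≡ 237^2 = 56169 ≡ 666
171^128 ≡ 666^2 = 443556 ≡ 413
171^256 ≡ 413^2 = 170569 ≡ 536
389 = 256 + 128 + 4 + 1, so 171^389 ≡ 536·413·32·171 ≡ 32 (mod 881)
Right side y^r · r^s mod p:
1^2 = 1
1^4 ≡ 1^2 = 1
1^8 ≡ 1^2 = 1
1^16 ≡ 1^2 = 1
1^32 ≡ 1^2 = 1
1^64 ≡ 1^2 = 1
1^128 ≡ 1^2 = 1
1^256 ≡ 1^2 = 1
413 = 256 + 128 + 16 + 8 + 4 + 1, so 1^413 ≡ 1·1·1·1·1·1 ≡ 1 (mod 881)
413^2 = 170569 ≡ 536
413^4 ≡ 536^2 = 287296 ≡ 90
413^8 ≡ 90^2 = 8100 ≡ 171
413^16 ≡ 171^2 = 29241 ≡ 168
413^32 ≡ 168^2 = 28224 ≡ 32
413^64 ≡ 32^2 = 1024 ≡ 143
413^128 ≡ 143^2 = 20449 ≡ 186
413^256 ≡ 186^2 = 34596 ≡ 237
413^512 ≡ 237^2 = 56169 ≡ 666
653 = 512 + 128 + 8 + 4 + 1, so 413^653 ≡ 666·186·171·90·413 ≡ 90 (mod 881)
1·90 = 90 ≡ 90 (mod 881)
32 ≠ 90, so verification fails.

forged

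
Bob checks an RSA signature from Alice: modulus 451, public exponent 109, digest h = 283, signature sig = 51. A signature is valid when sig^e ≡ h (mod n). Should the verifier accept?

sig^109 mod 451 = 283
sig^109 mod 451 = 283 matches h.

accept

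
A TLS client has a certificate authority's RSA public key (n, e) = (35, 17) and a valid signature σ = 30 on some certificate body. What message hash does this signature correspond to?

σ^2 ≡ 30^2 = 900 ≡ 25
σ^4 ≡ 25^2 = 625 ≡ 30
σ^8 ≡ 30^2 = 900 ≡ 25
σ^16 ≡ 25^2 = 625 ≡ 30
17 = 16 + 1, so σ^17 ≡ 30·30 ≡ 25 (mod 35)

25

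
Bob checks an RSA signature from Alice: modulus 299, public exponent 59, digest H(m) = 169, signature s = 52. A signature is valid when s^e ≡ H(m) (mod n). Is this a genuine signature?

genuine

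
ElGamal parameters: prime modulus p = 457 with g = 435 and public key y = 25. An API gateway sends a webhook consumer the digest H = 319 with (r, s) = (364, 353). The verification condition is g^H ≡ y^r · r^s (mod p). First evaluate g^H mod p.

435^2 = 189225 ≡ 27
435^4 ≡ 27^2 = 729 ≡ 272
435^8 ≡ 272^2 = 73984 ≡ 407
435^16 ≡ 407^2 = 165649 ≡ 215
435^32 ≡ 215^2 = 46225 ≡ 68
435^64 ≡ 68^2 = 4624 ≡ 54
435^128 ≡ 54^2 = 2916 ≡ 174
435^256 ≡ 174^2 = 30276 ≡ 114
319 = 256 + 32 + 16 + 8 + 4 + 2 + 1, so 435^319 ≡ 114·68·215·407·272·27·435 ≡ 11 (mod 457)

11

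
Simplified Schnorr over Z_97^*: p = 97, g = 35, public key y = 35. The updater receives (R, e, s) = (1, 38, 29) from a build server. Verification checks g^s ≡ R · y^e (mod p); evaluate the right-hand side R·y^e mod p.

Squares mod 97: 35^1≡35, 35^2≡61, 35^4≡35, 35^8≡61, 35^16≡35, 35^32≡61
38 = 32 + 4 + 2, so 35^38 ≡ 61·35·61 ≡ 61 (mod 97)
R · y^e ≡ 1·61 = 61 ≡ 61 (mod 97)

61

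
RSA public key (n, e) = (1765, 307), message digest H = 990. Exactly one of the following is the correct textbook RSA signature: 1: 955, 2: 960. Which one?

1

Candidate 1: 955^307 mod 1765 = 990
  → matches H = 990
Candidate 2: 960^307 mod 1765 = 1145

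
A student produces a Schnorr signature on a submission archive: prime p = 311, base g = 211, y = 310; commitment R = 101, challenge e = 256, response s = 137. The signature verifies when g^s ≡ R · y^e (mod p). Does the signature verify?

verifies

g^s mod p:
Squares mod 311: 211^1≡211, 211^2≡48, 211^4≡127, 211^8≡268, 211^16≡294, 211^32≡289, 211^64≡173, 211^128≡73
137 = 128 + 8 + 1, so 211^137 ≡ 73·268·211 ≡ 101 (mod 311)
R · y^e mod p:
Squares mod 311: 310^1≡310, 310^2≡1, 310^4≡1, 310^8≡1, 310^16≡1, 310^32≡1, 310^64≡1, 310^128≡1, 310^256≡1
310^256 ≡ 1 (mod 311)
101·1 = 101 ≡ 101 (mod 311)
101 ≡ 101 (mod 311); signature holds.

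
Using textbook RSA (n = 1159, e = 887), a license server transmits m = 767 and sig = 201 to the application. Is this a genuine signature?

genuine

Squares mod 1159: sig^1≡201, sig^2≡995, sig^4≡239, sig^8≡330, sig^16≡1113, sig^32≡957, sig^64≡239, sig^128≡330, sig^256≡1113, sig^512≡957
887 = 512 + 256 + 64 + 32 + 16 + 4 + 2 + 1, so sig^887 ≡ 957·1113·239·957·1113·239·995·201 ≡ 767 (mod 1159)
sig^887 mod 1159 = 767 matches m.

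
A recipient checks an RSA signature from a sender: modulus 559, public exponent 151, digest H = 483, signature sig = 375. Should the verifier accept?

accept

Squares mod 559: sig^1≡375, sig^2≡316, sig^4≡354, sig^8≡100, sig^16≡497, sig^32≡490, sig^64≡289, sig^128≡230
151 = 128 + 16 + 4 + 2 + 1, so sig^151 ≡ 230·497·354·316·375 ≡ 483 (mod 559)
sig^151 mod 559 = 483 matches H.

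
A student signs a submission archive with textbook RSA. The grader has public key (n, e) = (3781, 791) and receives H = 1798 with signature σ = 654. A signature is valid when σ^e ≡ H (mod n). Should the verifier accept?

accept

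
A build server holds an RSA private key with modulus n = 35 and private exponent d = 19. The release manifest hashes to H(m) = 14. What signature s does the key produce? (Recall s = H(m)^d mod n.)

14

(H(m))^2 ≡ 14^2 = 196 ≡ 21
(H(m))^4 ≡ 21^2 = 441 ≡ 21
(H(m))^8 ≡ 21^2 = 441 ≡ 21
(H(m))^16 ≡ 21^2 = 441 ≡ 21
19 = 16 + 2 + 1, so (H(m))^19 ≡ 21·21·14 ≡ 14 (mod 35)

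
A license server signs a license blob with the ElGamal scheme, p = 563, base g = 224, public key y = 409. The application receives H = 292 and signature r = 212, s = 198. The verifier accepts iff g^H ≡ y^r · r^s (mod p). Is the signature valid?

valid

Left side g^H mod p:
224^2 = 50176 ≡ 69
224^4 ≡ 69^2 = 4761 ≡ 257
224^8 ≡ 257^2 = 66049 ≡ 178
224^16 ≡ 178^2 = 31684 ≡ 156
224^32 ≡ 156^2 = 24336 ≡ 127
224^64 ≡ 127^2 = 16129 ≡ 365
224^128 ≡ 365^2 = 133225 ≡ 357
224^256 ≡ 357^2 = 127449 ≡ 211
292 = 256 + 32 + 4, so 224^292 ≡ 211·127·257 ≡ 213 (mod 563)
Right side y^r · r^s mod p:
409^2 = 167281 ≡ 70
409^4 ≡ 70^2 = 4900 ≡ 396
409^8 ≡ 396^2 = 156816 ≡ 302
409^16 ≡ 302^2 = 91204 ≡ 561
409^32 ≡ 561^2 = 314721 ≡ 4
409^64 ≡ 4^2 = 16
409^128 ≡ 16^2 = 256
212 = 128 + 64 + 16 + 4, so 409^212 ≡ 256·16·561·396 ≡ 537 (mod 563)
212^2 = 44944 ≡ 467
212^4 ≡ 467^2 = 218089 ≡ 208
212^8 ≡ 208^2 = 43264 ≡ 476
212^16 ≡ 476^2 = 226576 ≡ 250
212^32 ≡ 250^2 = 62500 ≡ 7
212^64 ≡ 7^2 = 49
212^128 ≡ 49^2 = 2401 ≡ 149
198 = 128 + 64 + 4 + 2, so 212^198 ≡ 149·49·208·467 ≡ 230 (mod 563)
537·230 = 123510 ≡ 213 (mod 563)
213 ≡ 213 (mod 563), so the signature is genuine.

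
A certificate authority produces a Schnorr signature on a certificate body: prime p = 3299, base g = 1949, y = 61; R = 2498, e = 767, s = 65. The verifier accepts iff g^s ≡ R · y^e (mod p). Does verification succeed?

fails

g^s mod p:
Squares mod 3299: 1949^1≡1949, 1949^2≡1452, 1949^4≡243, 1949^8≡2966, 1949^16≡2022, 1949^32≡1023, 1949^64≡746
65 = 64 + 1, so 1949^65 ≡ 746·1949 ≡ 2394 (mod 3299)
R · y^e mod p:
Squares mod 3299: 61^1≡61, 61^2≡422, 61^4≡3237, 61^8≡545, 61^16≡115, 61^32≡29, 61^64≡841, 61^128≡1295, 61^256≡1133, 61^512≡378
767 = 512 + 128 + 64 + 32 + 16 + 8 + 4 + 2 + 1, so 61^767 ≡ 378·1295·841·29·115·545·3237·422·61 ≡ 2478 (mod 3299)
2498·2478 = 6190044 ≡ 1120 (mod 3299)
2394 ≠ 1120; the check fails.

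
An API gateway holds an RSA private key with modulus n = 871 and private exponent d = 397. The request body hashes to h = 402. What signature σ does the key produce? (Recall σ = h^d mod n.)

402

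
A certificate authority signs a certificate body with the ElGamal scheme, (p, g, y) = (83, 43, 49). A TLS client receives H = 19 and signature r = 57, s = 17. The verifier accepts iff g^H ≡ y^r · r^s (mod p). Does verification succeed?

fails

Left side g^H mod p:
43^2 = 1849 ≡ 23
43^4 ≡ 23^2 = 529 ≡ 31
43^8 ≡ 31^2 = 961 ≡ 48
43^16 ≡ 48^2 = 2304 ≡ 63
19 = 16 + 2 + 1, so 43^19 ≡ 63·23·43 ≡ 57 (mod 83)
Right side y^r · r^s mod p:
49^2 = 2401 ≡ 77
49^4 ≡ 77^2 = 5929 ≡ 36
49^8 ≡ 36^2 = 1296 ≡ 51
49^16 ≡ 51^2 = 2601 ≡ 28
49^32 ≡ 28^2 = 784 ≡ 37
57 = 32 + 16 + 8 + 1, so 49^57 ≡ 37·28·51·49 ≡ 28 (mod 83)
57^2 = 3249 ≡ 12
57^4 ≡ 12^2 = 144 ≡ 61
57^8 ≡ 61^2 = 3721 ≡ 69
57^16 ≡ 69^2 = 4761 ≡ 30
17 = 16 + 1, so 57^17 ≡ 30·57 ≡ 50 (mod 83)
28·50 = 1400 ≡ 72 (mod 83)
57 ≠ 72, so verification fails.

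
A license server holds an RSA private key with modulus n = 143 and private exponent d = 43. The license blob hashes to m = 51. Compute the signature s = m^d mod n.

m^2 ≡ 51^2 = 2601 ≡ 27
m^4 ≡ 27^2 = 729 ≡ 14
m^8 ≡ 14^2 = 196 ≡ 53
m^16 ≡ 53^2 = 2809 ≡ 92
m^32 ≡ 92^2 = 8464 ≡ 27
43 = 32 + 8 + 2 + 1, so m^43 ≡ 27·53·27·51 ≡ 90 (mod 143)

90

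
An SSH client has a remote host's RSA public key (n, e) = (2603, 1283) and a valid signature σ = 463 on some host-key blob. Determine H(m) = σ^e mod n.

Squares mod 2603: σ^1≡463, σ^2≡923, σ^4≡748, σ^8≡2462, σ^16≡1660, σ^32≡1626, σ^64≡1831, σ^128≡2500, σ^256≡197, σ^512≡2367, σ^1024≡1033
1283 = 1024 + 256 + 2 + 1, so σ^1283 ≡ 1033·197·923·463 ≡ 2576 (mod 2603)

2576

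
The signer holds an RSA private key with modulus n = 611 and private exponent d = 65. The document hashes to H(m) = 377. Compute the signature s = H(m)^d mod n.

377

(H(m))^65 mod 611 = 377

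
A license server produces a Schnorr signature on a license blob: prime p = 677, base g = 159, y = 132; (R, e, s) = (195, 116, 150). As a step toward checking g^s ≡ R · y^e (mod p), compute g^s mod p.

95

159^2 = 25281 ≡ 232
159^4 ≡ 232^2 = 53824 ≡ 341
159^8 ≡ 341^2 = 116281 ≡ 514
159^16 ≡ 514^2 = 264196 ≡ 166
159^32 ≡ 166^2 = 27556 ≡ 476
159^64 ≡ 476^2 = 226576 ≡ 458
159^128 ≡ 458^2 = 209764 ≡ 571
150 = 128 + 16 + 4 + 2, so 159^150 ≡ 571·166·341·232 ≡ 95 (mod 677)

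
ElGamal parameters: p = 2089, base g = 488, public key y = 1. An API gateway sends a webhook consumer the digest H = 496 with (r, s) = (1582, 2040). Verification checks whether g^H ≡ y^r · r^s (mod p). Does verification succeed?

Left side g^H mod p:
488^496 mod 2089 = 777
Right side y^r · r^s mod p:
1^1582 mod 2089 = 1
1582^2040 mod 2089 = 1925
1·1925 = 1925 ≡ 1925 (mod 2089)
777 ≠ 1925, so verification fails.

fails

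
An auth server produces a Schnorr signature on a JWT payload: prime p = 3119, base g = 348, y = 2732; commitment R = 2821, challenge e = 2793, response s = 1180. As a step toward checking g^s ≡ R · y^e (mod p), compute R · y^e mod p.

Squares mod 3119: 2732^1≡2732, 2732^2≡57, 2732^4≡130, 2732^8≡1305, 2732^16≡51, 2732^32≡2601, 2732^64≡90, 2732^128≡1862, 2732^256≡1835, 2732^512≡1824, 2732^1024≡2122, 2732^2048≡2167
2793 = 2048 + 512 + 128 + 64 + 32 + 8 + 1, so 2732^2793 ≡ 2167·1824·1862·90·2601·1305·2732 ≡ 1445 (mod 3119)
R · y^e ≡ 2821·1445 = 4076345 ≡ 2931 (mod 3119)

2931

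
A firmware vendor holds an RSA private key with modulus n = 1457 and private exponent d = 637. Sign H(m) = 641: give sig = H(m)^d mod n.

Squares mod 1457: (H(m))^1≡641, (H(m))^2≡7, (H(m))^4≡49, (H(m))^8≡944, (H(m))^16≡909, (H(m))^32≡162, (H(m))^64≡18, (H(m))^128≡324, (H(m))^256≡72, (H(m))^512≡813
637 = 512 + 64 + 32 + 16 + 8 + 4 + 1, so (H(m))^637 ≡ 813·18·162·909·944·49·641 ≡ 1065 (mod 1457)

1065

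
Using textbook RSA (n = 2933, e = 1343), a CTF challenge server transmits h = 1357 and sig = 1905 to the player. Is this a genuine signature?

sig^2 ≡ 1905^2 = 3629025 ≡ 904
sig^4 ≡ 904^2 = 817216 ≡ 1842
sig^8 ≡ 1842^2 = 3392964 ≡ 2416
sig^16 ≡ 2416^2 = 5837056 ≡ 386
sig^32 ≡ 386^2 = 148996 ≡ 2346
sig^64 ≡ 2346^2 = 5503716 ≡ 1408
sig^128 ≡ 1408^2 = 1982464 ≡ 2689
sig^256 ≡ 2689^2 = 7230721 ≡ 876
sig^512 ≡ 876^2 = 767376 ≡ 1863
sig^1024 ≡ 1863^2 = 3470769 ≡ 1030
1343 = 1024 + 256 + 32 + 16 + 8 + 4 + 2 + 1, so sig^1343 ≡ 1030·876·2346·386·2416·1842·904·1905 ≡ 1576 (mod 2933)
The recovered value 1576 does not match the digest 1357.

forged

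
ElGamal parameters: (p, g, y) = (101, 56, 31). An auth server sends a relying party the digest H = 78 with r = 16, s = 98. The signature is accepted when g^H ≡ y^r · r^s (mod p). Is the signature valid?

valid

Left side g^H mod p:
56^2 = 3136 ≡ 5
56^4 ≡ 5^2 = 25
56^8 ≡ 25^2 = 625 ≡ 19
56^16 ≡ 19^2 = 361 ≡ 58
56^32 ≡ 58^2 = 3364 ≡ 31
56^64 ≡ 31^2 = 961 ≡ 52
78 = 64 + 8 + 4 + 2, so 56^78 ≡ 52·19·25·5 ≡ 78 (mod 101)
Right side y^r · r^s mod p:
31^2 = 961 ≡ 52
31^4 ≡ 52^2 = 2704 ≡ 78
31^8 ≡ 78^2 = 6084 ≡ 24
31^16 ≡ 24^2 = 576 ≡ 71
16^2 = 256 ≡ 54
16^4 ≡ 54^2 = 2916 ≡ 88
16^8 ≡ 88^2 = 7744 ≡ 68
16^16 ≡ 68^2 = 4624 ≡ 79
16^32 ≡ 79^2 = 6241 ≡ 80
16^64 ≡ 80^2 = 6400 ≡ 37
98 = 64 + 32 + 2, so 16^98 ≡ 37·80·54 ≡ 58 (mod 101)
71·58 = 4118 ≡ 78 (mod 101)
78 ≡ 78 (mod 101), so the signature is genuine.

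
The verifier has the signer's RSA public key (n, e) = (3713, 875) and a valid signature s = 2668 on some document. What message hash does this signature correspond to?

647

s^2 ≡ 2668^2 = 7118224 ≡ 403
s^4 ≡ 403^2 = 162409 ≡ 2750
s^8 ≡ 2750^2 = 7562500 ≡ 2832
s^16 ≡ 2832^2 = 8020224 ≡ 144
s^32 ≡ 144^2 = 20736 ≡ 2171
s^64 ≡ 2171^2 = 4713241 ≡ 1444
s^128 ≡ 1444^2 = 2085136 ≡ 2143
s^256 ≡ 2143^2 = 4592449 ≡ 3181
s^512 ≡ 3181^2 = 10118761 ≡ 836
875 = 512 + 256 + 64 + 32 + 8 + 2 + 1, so s^875 ≡ 836·3181·1444·2171·2832·403·2668 ≡ 647 (mod 3713)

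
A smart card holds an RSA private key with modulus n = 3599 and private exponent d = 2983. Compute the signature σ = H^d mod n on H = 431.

H^2 ≡ 431^2 = 185761 ≡ 2212
H^4 ≡ 2212^2 = 4892944 ≡ 1903
H^8 ≡ 1903^2 = 3621409 ≡ 815
H^16 ≡ 815^2 = 664225 ≡ 2009
H^32 ≡ 2009^2 = 4036081 ≡ 1602
H^64 ≡ 1602^2 = 2566404 ≡ 317
H^128 ≡ 317^2 = 100489 ≡ 3316
H^256 ≡ 3316^2 = 10995856 ≡ 911
H^512 ≡ 911^2 = 829921 ≡ 2151
H^1024 ≡ 2151^2 = 4626801 ≡ 2086
H^2048 ≡ 2086^2 = 4351396 ≡ 205
2983 = 2048 + 512 + 256 + 128 + 32 + 4 + 2 + 1, so H^2983 ≡ 205·2151·911·3316·1602·1903·2212·431 ≡ 1117 (mod 3599)

1117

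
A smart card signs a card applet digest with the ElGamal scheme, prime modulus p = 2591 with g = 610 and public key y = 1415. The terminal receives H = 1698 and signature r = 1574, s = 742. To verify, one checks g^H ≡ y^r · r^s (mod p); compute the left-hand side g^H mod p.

610^2 = 372100 ≡ 1587
610^4 ≡ 1587^2 = 2518569 ≡ 117
610^8 ≡ 117^2 = 13689 ≡ 734
610^16 ≡ 734^2 = 538756 ≡ 2419
610^32 ≡ 2419^2 = 5851561 ≡ 1083
610^64 ≡ 1083^2 = 1172889 ≡ 1757
610^128 ≡ 1757^2 = 3087049 ≡ 1168
610^256 ≡ 1168^2 = 1364224 ≡ 1358
610^512 ≡ 1358^2 = 1844164 ≡ 1963
610^1024 ≡ 1963^2 = 3853369 ≡ 552
1698 = 1024 + 512 + 128 + 32 + 2, so 610^1698 ≡ 552·1963·1168·1083·1587 ≡ 2050 (mod 2591)

2050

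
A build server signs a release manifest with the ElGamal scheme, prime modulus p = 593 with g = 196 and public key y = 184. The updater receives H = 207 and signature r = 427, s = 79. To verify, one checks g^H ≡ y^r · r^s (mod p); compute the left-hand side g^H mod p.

461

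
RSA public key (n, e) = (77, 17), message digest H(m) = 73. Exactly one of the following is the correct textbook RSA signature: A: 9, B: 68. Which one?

Candidate A: 9^2 = 81 ≡ 4; 9^4 ≡ 4^2 = 16; 9^8 ≡ 16^2 = 256 ≡ 25; 9^16 ≡ 25^2 = 625 ≡ 9; 17 = 16 + 1, so 9^17 ≡ 9·9 ≡ 4 (mod 77)
Candidate B: 68^2 = 4624 ≡ 4; 68^4 ≡ 4^2 = 16; 68^8 ≡ 16^2 = 256 ≡ 25; 68^16 ≡ 25^2 = 625 ≡ 9; 17 = 16 + 1, so 68^17 ≡ 9·68 ≡ 73 (mod 77)
  → matches H(m) = 73

B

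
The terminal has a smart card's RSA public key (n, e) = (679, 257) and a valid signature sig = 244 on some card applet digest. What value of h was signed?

244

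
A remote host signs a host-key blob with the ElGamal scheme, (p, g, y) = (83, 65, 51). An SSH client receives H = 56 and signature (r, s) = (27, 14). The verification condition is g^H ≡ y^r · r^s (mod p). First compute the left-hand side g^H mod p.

65^2 = 4225 ≡ 75
65^4 ≡ 75^2 = 5625 ≡ 64
65^8 ≡ 64^2 = 4096 ≡ 29
65^16 ≡ 29^2 = 841 ≡ 11
65^32 ≡ 11^2 = 121 ≡ 38
56 = 32 + 16 + 8, so 65^56 ≡ 38·11·29 ≡ 4 (mod 83)

4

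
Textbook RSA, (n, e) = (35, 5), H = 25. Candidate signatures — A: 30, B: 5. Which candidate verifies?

A

Candidate A: 30^2 = 900 ≡ 25; 30^4 ≡ 25^2 = 625 ≡ 30; 5 = 4 + 1, so 30^5 ≡ 30·30 ≡ 25 (mod 35)
  → matches H = 25
Candidate B: 5^2 = 25; 5^4 ≡ 25^2 = 625 ≡ 30; 5 = 4 + 1, so 5^5 ≡ 30·5 ≡ 10 (mod 35)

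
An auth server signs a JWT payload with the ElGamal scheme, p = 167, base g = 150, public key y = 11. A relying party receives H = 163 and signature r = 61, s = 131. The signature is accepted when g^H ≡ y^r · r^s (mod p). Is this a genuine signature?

Left side g^H mod p:
150^2 = 22500 ≡ 122
150^4 ≡ 122^2 = 14884 ≡ 21
150^8 ≡ 21^2 = 441 ≡ 107
150^16 ≡ 107^2 = 11449 ≡ 93
150^32 ≡ 93^2 = 8649 ≡ 132
150^64 ≡ 132^2 = 17424 ≡ 56
150^128 ≡ 56^2 = 3136 ≡ 130
163 = 128 + 32 + 2 + 1, so 150^163 ≡ 130·132·122·150 ≡ 31 (mod 167)
Right side y^r · r^s mod p:
11^2 = 121
11^4 ≡ 121^2 = 14641 ≡ 112
11^8 ≡ 112^2 = 12544 ≡ 19
11^16 ≡ 19^2 = 361 ≡ 27
11^32 ≡ 27^2 = 729 ≡ 61
61 = 32 + 16 + 8 + 4 + 1, so 11^61 ≡ 61·27·19·112·11 ≡ 24 (mod 167)
61^2 = 3721 ≡ 47
61^4 ≡ 47^2 = 2209 ≡ 38
61^8 ≡ 38^2 = 1444 ≡ 108
61^16 ≡ 108^2 = 11664 ≡ 141
61^32 ≡ 141^2 = 19881 ≡ 8
61^64 ≡ 8^2 = 64
61^128 ≡ 64^2 = 4096 ≡ 88
131 = 128 + 2 + 1, so 61^131 ≡ 88·47·61 ≡ 126 (mod 167)
24·126 = 3024 ≡ 18 (mod 167)
31 ≠ 18, so verification fails.

forged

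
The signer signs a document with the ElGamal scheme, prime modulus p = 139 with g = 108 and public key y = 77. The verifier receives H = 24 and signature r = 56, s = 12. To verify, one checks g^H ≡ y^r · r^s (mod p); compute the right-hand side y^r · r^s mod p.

57

Squares mod 139: 77^1≡77, 77^2≡91, 77^4≡80, 77^8≡6, 77^16≡36, 77^32≡45
56 = 32 + 16 + 8, so 77^56 ≡ 45·36·6 ≡ 129 (mod 139)
Squares mod 139: 56^1≡56, 56^2≡78, 56^4≡107, 56^8≡51
12 = 8 + 4, so 56^12 ≡ 51·107 ≡ 36 (mod 139)
y^r · r^s ≡ 129·36 = 4644 ≡ 57 (mod 139)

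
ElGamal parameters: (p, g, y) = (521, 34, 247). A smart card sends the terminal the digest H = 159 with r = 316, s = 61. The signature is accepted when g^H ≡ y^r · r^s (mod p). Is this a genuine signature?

genuine

Left side g^H mod p:
Squares mod 521: 34^1≡34, 34^2≡114, 34^4≡492, 34^8≡320, 34^16≡284, 34^32≡422, 34^64≡423, 34^128≡226
159 = 128 + 16 + 8 + 4 + 2 + 1, so 34^159 ≡ 226·284·320·492·114·34 ≡ 292 (mod 521)
Right side y^r · r^s mod p:
Squares mod 521: 247^1≡247, 247^2≡52, 247^4≡99, 247^8≡423, 247^16≡226, 247^32≡18, 247^64≡324, 247^128≡255, 247^256≡421
316 = 256 + 32 + 16 + 8 + 4, so 247^316 ≡ 421·18·226·423·99 ≡ 99 (mod 521)
Squares mod 521: 316^1≡316, 316^2≡345, 316^4≡237, 316^8≡422, 316^16≡423, 316^32≡226
61 = 32 + 16 + 8 + 4 + 1, so 316^61 ≡ 226·423·422·237·316 ≡ 24 (mod 521)
99·24 = 2376 ≡ 292 (mod 521)
292 ≡ 292 (mod 521), so the signature is genuine.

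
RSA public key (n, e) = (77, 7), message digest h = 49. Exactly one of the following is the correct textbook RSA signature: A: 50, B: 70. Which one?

B

Candidate A: 50^2 = 2500 ≡ 36; 50^4 ≡ 36^2 = 1296 ≡ 64; 7 = 4 + 2 + 1, so 50^7 ≡ 64·36·50 ≡ 8 (mod 77)
Candidate B: 70^2 = 4900 ≡ 49; 70^4 ≡ 49^2 = 2401 ≡ 14; 7 = 4 + 2 + 1, so 70^7 ≡ 14·49·70 ≡ 49 (mod 77)
  → matches h = 49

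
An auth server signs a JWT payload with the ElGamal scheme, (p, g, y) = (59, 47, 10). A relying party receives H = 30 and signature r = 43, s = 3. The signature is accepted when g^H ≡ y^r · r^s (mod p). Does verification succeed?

Left side g^H mod p:
47^2 = 2209 ≡ 26
47^4 ≡ 26^2 = 676 ≡ 27
47^8 ≡ 27^2 = 729 ≡ 21
47^16 ≡ 21^2 = 441 ≡ 28
30 = 16 + 8 + 4 + 2, so 47^30 ≡ 28·21·27·26 ≡ 12 (mod 59)
Right side y^r · r^s mod p:
10^2 = 100 ≡ 41
10^4 ≡ 41^2 = 1681 ≡ 29
10^8 ≡ 29^2 = 841 ≡ 15
10^16 ≡ 15^2 = 225 ≡ 48
10^32 ≡ 48^2 = 2304 ≡ 3
43 = 32 + 8 + 2 + 1, so 10^43 ≡ 3·15·41·10 ≡ 42 (mod 59)
43^2 = 1849 ≡ 20
3 = 2 + 1, so 43^3 ≡ 20·43 ≡ 34 (mod 59)
42·34 = 1428 ≡ 12 (mod 59)
12 ≡ 12 (mod 59), so the signature is genuine.

passes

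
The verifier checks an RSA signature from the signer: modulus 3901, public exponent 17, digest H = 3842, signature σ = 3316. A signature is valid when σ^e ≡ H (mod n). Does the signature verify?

verifies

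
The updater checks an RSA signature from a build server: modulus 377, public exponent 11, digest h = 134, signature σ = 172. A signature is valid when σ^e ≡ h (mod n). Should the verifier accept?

reject

Squares mod 377: σ^1≡172, σ^2≡178, σ^4≡16, σ^8≡256
11 = 8 + 2 + 1, so σ^11 ≡ 256·178·172 ≡ 243 (mod 377)
The recovered value 243 does not match the digest 134.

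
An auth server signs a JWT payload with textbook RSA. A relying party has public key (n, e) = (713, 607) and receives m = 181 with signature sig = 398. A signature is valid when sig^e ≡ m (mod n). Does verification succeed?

sig^2 ≡ 398^2 = 158404 ≡ 118
sig^4 ≡ 118^2 = 13924 ≡ 377
sig^8 ≡ 377^2 = 142129 ≡ 242
sig^16 ≡ 242^2 = 58564 ≡ 98
sig^32 ≡ 98^2 = 9604 ≡ 335
sig^64 ≡ 335^2 = 112225 ≡ 284
sig^128 ≡ 284^2 = 80656 ≡ 87
sig^256 ≡ 87^2 = 7569 ≡ 439
sig^512 ≡ 439^2 = 192721 ≡ 211
607 = 512 + 64 + 16 + 8 + 4 + 2 + 1, so sig^607 ≡ 211·284·98·242·377·118·398 ≡ 181 (mod 713)
Since 181 equals the digest 181, verification succeeds.

passes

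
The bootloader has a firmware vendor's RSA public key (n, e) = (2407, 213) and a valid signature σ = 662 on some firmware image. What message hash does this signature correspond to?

σ^2 ≡ 662^2 = 438244 ≡ 170
σ^4 ≡ 170^2 = 28900 ≡ 16
σ^8 ≡ 16^2 = 256
σ^16 ≡ 256^2 = 65536 ≡ 547
σ^32 ≡ 547^2 = 299209 ≡ 741
σ^64 ≡ 741^2 = 549081 ≡ 285
σ^128 ≡ 285^2 = 81225 ≡ 1794
213 = 128 + 64 + 16 + 4 + 1, so σ^213 ≡ 1794·285·547·16·662 ≡ 339 (mod 2407)

339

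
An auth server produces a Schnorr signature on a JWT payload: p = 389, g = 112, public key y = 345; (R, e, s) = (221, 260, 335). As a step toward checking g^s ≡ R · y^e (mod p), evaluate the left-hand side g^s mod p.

112^335 mod 389 = 125

125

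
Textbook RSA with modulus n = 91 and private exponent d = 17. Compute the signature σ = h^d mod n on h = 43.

36

h^2 ≡ 43^2 = 1849 ≡ 29
h^4 ≡ 29^2 = 841 ≡ 22
h^8 ≡ 22^2 = 484 ≡ 29
h^16 ≡ 29^2 = 841 ≡ 22
17 = 16 + 1, so h^17 ≡ 22·43 ≡ 36 (mod 91)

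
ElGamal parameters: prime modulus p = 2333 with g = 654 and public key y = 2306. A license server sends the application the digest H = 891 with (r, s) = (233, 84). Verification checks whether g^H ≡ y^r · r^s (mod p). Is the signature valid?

valid

Left side g^H mod p:
Squares mod 2333: 654^1≡654, 654^2≡777, 654^4≡1815, 654^8≡29, 654^16≡841, 654^32≡382, 654^64≡1278, 654^128≡184, 654^256≡1194, 654^512≡173
891 = 512 + 256 + 64 + 32 + 16 + 8 + 2 + 1, so 654^891 ≡ 173·1194·1278·382·841·29·777·654 ≡ 1096 (mod 2333)
Right side y^r · r^s mod p:
Squares mod 2333: 2306^1≡2306, 2306^2≡729, 2306^4≡1850, 2306^8≡2322, 2306^16≡121, 2306^32≡643, 2306^64≡508, 2306^128≡1434
233 = 128 + 64 + 32 + 8 + 1, so 2306^233 ≡ 1434·508·643·2322·2306 ≡ 679 (mod 2333)
Squares mod 2333: 233^1≡233, 233^2≡630, 233^4≡290, 233^8≡112, 233^16≡879, 233^32≡418, 233^64≡2082
84 = 64 + 16 + 4, so 233^84 ≡ 2082·879·290 ≡ 115 (mod 2333)
679·115 = 78085 ≡ 1096 (mod 2333)
1096 ≡ 1096 (mod 2333), so the signature is genuine.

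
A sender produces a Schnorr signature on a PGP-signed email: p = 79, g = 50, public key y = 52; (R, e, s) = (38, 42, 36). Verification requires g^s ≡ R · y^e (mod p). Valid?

g^s mod p:
Squares mod 79: 50^1≡50, 50^2≡51, 50^4≡73, 50^8≡36, 50^16≡32, 50^32≡76
36 = 32 + 4, so 50^36 ≡ 76·73 ≡ 18 (mod 79)
R · y^e mod p:
Squares mod 79: 52^1≡52, 52^2≡18, 52^4≡8, 52^8≡64, 52^16≡67, 52^32≡65
42 = 32 + 8 + 2, so 52^42 ≡ 65·64·18 ≡ 67 (mod 79)
38·67 = 2546 ≡ 18 (mod 79)
18 ≡ 18 (mod 79); signature holds.

yes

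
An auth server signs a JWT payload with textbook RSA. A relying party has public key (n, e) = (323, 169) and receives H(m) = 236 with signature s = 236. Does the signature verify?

Squares mod 323: s^1≡236, s^2≡140, s^4≡220, s^8≡273, s^16≡239, s^32≡273, s^64≡239, s^128≡273
169 = 128 + 32 + 8 + 1, so s^169 ≡ 273·273·273·236 ≡ 236 (mod 323)
s^169 mod 323 = 236 matches H(m).

verifies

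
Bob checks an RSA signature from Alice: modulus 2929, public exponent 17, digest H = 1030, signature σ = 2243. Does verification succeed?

passes

σ^2 ≡ 2243^2 = 5031049 ≡ 1956
σ^4 ≡ 1956^2 = 3825936 ≡ 662
σ^8 ≡ 662^2 = 438244 ≡ 1823
σ^16 ≡ 1823^2 = 3323329 ≡ 1843
17 = 16 + 1, so σ^17 ≡ 1843·2243 ≡ 1030 (mod 2929)
Since 1030 equals the digest 1030, verification succeeds.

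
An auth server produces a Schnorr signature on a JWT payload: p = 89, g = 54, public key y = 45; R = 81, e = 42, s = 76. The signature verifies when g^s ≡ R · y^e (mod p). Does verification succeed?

passes

g^s mod p:
Squares mod 89: 54^1≡54, 54^2≡68, 54^4≡85, 54^8≡16, 54^16≡78, 54^32≡32, 54^64≡45
76 = 64 + 8 + 4, so 54^76 ≡ 45·16·85 ≡ 57 (mod 89)
R · y^e mod p:
Squares mod 89: 45^1≡45, 45^2≡67, 45^4≡39, 45^8≡8, 45^16≡64, 45^32≡2
42 = 32 + 8 + 2, so 45^42 ≡ 2·8·67 ≡ 4 (mod 89)
81·4 = 324 ≡ 57 (mod 89)
57 ≡ 57 (mod 89); signature holds.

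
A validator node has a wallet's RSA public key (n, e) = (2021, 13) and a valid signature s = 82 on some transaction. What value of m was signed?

s^2 ≡ 82^2 = 6724 ≡ 661
s^4 ≡ 661^2 = 436921 ≡ 385
s^8 ≡ 385^2 = 148225 ≡ 692
13 = 8 + 4 + 1, so s^13 ≡ 692·385·82 ≡ 1451 (mod 2021)

1451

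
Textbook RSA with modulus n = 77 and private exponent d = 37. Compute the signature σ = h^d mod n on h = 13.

62

Squares mod 77: h^1≡13, h^2≡15, h^4≡71, h^8≡36, h^16≡64, h^32≡15
37 = 32 + 4 + 1, so h^37 ≡ 15·71·13 ≡ 62 (mod 77)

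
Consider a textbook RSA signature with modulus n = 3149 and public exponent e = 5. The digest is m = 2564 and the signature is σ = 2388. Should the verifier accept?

σ^2 ≡ 2388^2 = 5702544 ≡ 2854
σ^4 ≡ 2854^2 = 8145316 ≡ 2002
5 = 4 + 1, so σ^5 ≡ 2002·2388 ≡ 594 (mod 3149)
The recovered value 594 does not match the digest 2564.

reject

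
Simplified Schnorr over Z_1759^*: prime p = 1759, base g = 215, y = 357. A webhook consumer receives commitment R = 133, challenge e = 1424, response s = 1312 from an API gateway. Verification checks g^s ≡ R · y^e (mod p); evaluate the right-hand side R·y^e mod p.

1472

357^2 = 127449 ≡ 801
357^4 ≡ 801^2 = 641601 ≡ 1325
357^8 ≡ 1325^2 = 1755625 ≡ 143
357^16 ≡ 143^2 = 20449 ≡ 1100
357^32 ≡ 1100^2 = 1210000 ≡ 1567
357^64 ≡ 1567^2 = 2455489 ≡ 1684
357^128 ≡ 1684^2 = 2835856 ≡ 348
357^256 ≡ 348^2 = 121104 ≡ 1492
357^512 ≡ 1492^2 = 2226064 ≡ 929
357^1024 ≡ 929^2 = 863041 ≡ 1131
1424 = 1024 + 256 + 128 + 16, so 357^1424 ≡ 1131·1492·348·1100 ≡ 183 (mod 1759)
R · y^e ≡ 133·183 = 24339 ≡ 1472 (mod 1759)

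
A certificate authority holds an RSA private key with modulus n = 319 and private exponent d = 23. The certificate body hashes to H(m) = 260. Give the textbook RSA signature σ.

57

Squares mod 319: (H(m))^1≡260, (H(m))^2≡291, (H(m))^4≡146, (H(m))^8≡262, (H(m))^16≡59
23 = 16 + 4 + 2 + 1, so (H(m))^23 ≡ 59·146·291·260 ≡ 57 (mod 319)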